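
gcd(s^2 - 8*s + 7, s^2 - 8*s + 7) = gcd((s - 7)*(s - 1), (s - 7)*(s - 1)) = s^2 - 8*s + 7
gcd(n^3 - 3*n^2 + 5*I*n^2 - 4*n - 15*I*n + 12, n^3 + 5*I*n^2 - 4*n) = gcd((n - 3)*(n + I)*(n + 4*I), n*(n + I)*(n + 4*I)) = n^2 + 5*I*n - 4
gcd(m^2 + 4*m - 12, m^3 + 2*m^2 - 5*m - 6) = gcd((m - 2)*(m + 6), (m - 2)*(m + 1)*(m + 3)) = m - 2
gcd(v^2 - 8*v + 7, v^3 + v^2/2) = 1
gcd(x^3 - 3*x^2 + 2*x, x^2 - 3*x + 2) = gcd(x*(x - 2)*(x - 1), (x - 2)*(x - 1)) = x^2 - 3*x + 2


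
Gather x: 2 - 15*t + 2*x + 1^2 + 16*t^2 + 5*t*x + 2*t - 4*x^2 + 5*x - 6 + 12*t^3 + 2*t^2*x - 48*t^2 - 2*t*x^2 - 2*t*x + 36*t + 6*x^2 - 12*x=12*t^3 - 32*t^2 + 23*t + x^2*(2 - 2*t) + x*(2*t^2 + 3*t - 5) - 3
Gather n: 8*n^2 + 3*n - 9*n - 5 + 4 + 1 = 8*n^2 - 6*n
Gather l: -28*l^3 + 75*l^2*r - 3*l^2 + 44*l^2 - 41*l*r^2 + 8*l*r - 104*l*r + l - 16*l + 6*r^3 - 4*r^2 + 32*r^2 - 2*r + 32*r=-28*l^3 + l^2*(75*r + 41) + l*(-41*r^2 - 96*r - 15) + 6*r^3 + 28*r^2 + 30*r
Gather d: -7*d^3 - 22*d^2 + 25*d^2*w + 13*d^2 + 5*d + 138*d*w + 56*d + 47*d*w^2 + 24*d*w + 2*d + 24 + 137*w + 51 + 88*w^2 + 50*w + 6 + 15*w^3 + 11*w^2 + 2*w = -7*d^3 + d^2*(25*w - 9) + d*(47*w^2 + 162*w + 63) + 15*w^3 + 99*w^2 + 189*w + 81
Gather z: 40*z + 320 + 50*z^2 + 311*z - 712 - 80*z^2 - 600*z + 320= -30*z^2 - 249*z - 72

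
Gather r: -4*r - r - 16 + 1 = -5*r - 15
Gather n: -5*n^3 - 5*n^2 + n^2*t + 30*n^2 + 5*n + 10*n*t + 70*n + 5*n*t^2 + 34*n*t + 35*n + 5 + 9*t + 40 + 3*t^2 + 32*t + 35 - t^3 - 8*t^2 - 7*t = -5*n^3 + n^2*(t + 25) + n*(5*t^2 + 44*t + 110) - t^3 - 5*t^2 + 34*t + 80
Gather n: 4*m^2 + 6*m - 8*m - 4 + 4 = 4*m^2 - 2*m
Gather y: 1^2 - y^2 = 1 - y^2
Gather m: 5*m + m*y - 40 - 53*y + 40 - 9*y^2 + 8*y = m*(y + 5) - 9*y^2 - 45*y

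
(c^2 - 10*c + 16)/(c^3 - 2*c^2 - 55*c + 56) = (c - 2)/(c^2 + 6*c - 7)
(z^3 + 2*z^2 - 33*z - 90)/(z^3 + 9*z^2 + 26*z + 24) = (z^2 - z - 30)/(z^2 + 6*z + 8)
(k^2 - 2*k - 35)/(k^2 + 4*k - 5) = (k - 7)/(k - 1)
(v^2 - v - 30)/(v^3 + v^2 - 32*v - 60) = 1/(v + 2)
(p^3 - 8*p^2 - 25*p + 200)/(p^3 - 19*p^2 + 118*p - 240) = (p + 5)/(p - 6)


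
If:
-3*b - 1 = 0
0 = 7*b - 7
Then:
No Solution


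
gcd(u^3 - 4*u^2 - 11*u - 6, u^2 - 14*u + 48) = u - 6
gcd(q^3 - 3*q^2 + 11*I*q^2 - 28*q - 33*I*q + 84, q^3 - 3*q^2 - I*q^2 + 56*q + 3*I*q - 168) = q^2 + q*(-3 + 7*I) - 21*I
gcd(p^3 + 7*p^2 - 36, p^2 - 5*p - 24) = p + 3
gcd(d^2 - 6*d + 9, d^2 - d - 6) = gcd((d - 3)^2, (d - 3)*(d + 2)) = d - 3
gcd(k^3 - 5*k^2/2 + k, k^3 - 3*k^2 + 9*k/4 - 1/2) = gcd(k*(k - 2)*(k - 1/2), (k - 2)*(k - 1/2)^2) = k^2 - 5*k/2 + 1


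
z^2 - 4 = (z - 2)*(z + 2)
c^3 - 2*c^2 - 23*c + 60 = (c - 4)*(c - 3)*(c + 5)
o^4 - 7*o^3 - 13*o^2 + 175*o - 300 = (o - 5)*(o - 4)*(o - 3)*(o + 5)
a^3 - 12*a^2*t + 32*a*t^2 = a*(a - 8*t)*(a - 4*t)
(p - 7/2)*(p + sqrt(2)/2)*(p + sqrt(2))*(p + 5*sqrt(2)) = p^4 - 7*p^3/2 + 13*sqrt(2)*p^3/2 - 91*sqrt(2)*p^2/4 + 16*p^2 - 56*p + 5*sqrt(2)*p - 35*sqrt(2)/2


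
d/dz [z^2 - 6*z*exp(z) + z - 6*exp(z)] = -6*z*exp(z) + 2*z - 12*exp(z) + 1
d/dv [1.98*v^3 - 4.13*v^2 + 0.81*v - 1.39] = 5.94*v^2 - 8.26*v + 0.81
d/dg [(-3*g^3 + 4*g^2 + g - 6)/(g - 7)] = (-6*g^3 + 67*g^2 - 56*g - 1)/(g^2 - 14*g + 49)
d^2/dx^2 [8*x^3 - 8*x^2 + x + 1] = 48*x - 16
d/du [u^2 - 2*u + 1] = 2*u - 2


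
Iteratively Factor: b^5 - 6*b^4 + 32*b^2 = (b - 4)*(b^4 - 2*b^3 - 8*b^2) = (b - 4)*(b + 2)*(b^3 - 4*b^2) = (b - 4)^2*(b + 2)*(b^2) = b*(b - 4)^2*(b + 2)*(b)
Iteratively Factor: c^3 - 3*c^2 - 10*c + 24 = (c - 2)*(c^2 - c - 12) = (c - 2)*(c + 3)*(c - 4)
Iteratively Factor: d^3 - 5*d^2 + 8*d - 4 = (d - 2)*(d^2 - 3*d + 2) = (d - 2)*(d - 1)*(d - 2)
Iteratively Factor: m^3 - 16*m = (m + 4)*(m^2 - 4*m) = m*(m + 4)*(m - 4)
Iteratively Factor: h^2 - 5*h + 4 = (h - 1)*(h - 4)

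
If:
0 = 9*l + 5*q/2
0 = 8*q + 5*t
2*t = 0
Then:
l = 0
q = 0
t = 0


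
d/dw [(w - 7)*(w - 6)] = 2*w - 13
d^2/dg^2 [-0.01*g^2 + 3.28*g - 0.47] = -0.0200000000000000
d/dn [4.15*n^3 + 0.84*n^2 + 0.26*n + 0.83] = 12.45*n^2 + 1.68*n + 0.26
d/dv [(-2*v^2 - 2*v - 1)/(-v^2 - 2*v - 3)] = 2*(v^2 + 5*v + 2)/(v^4 + 4*v^3 + 10*v^2 + 12*v + 9)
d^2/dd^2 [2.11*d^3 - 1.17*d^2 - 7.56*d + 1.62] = 12.66*d - 2.34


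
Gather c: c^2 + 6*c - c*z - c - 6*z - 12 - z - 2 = c^2 + c*(5 - z) - 7*z - 14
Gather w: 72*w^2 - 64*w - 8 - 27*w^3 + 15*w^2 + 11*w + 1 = -27*w^3 + 87*w^2 - 53*w - 7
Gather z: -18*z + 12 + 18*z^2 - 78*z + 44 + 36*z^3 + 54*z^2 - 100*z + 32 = 36*z^3 + 72*z^2 - 196*z + 88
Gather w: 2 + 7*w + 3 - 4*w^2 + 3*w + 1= -4*w^2 + 10*w + 6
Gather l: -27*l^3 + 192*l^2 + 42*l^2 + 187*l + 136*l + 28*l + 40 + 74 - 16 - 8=-27*l^3 + 234*l^2 + 351*l + 90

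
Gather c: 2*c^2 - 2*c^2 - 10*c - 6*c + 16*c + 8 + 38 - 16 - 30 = 0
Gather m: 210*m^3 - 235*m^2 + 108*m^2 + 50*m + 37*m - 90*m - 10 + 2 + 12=210*m^3 - 127*m^2 - 3*m + 4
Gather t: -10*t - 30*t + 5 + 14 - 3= 16 - 40*t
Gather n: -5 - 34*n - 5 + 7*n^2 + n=7*n^2 - 33*n - 10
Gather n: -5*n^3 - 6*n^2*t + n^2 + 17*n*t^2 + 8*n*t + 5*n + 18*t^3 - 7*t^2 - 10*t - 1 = -5*n^3 + n^2*(1 - 6*t) + n*(17*t^2 + 8*t + 5) + 18*t^3 - 7*t^2 - 10*t - 1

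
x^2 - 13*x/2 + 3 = (x - 6)*(x - 1/2)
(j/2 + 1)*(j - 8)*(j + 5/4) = j^3/2 - 19*j^2/8 - 47*j/4 - 10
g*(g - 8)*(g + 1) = g^3 - 7*g^2 - 8*g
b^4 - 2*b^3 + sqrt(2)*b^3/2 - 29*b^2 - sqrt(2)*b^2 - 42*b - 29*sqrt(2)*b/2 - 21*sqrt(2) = (b - 7)*(b + 2)*(b + 3)*(b + sqrt(2)/2)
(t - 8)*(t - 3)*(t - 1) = t^3 - 12*t^2 + 35*t - 24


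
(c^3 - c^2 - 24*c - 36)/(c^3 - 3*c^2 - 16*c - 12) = (c + 3)/(c + 1)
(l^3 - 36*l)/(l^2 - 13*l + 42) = l*(l + 6)/(l - 7)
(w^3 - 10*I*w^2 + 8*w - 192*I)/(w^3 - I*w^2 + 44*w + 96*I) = (w - 6*I)/(w + 3*I)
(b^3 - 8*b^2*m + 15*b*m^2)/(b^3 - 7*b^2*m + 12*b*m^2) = (b - 5*m)/(b - 4*m)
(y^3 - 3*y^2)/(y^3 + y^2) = (y - 3)/(y + 1)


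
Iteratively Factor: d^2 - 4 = (d + 2)*(d - 2)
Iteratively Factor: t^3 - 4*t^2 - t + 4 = (t - 1)*(t^2 - 3*t - 4) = (t - 4)*(t - 1)*(t + 1)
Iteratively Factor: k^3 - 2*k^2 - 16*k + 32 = (k - 2)*(k^2 - 16) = (k - 2)*(k + 4)*(k - 4)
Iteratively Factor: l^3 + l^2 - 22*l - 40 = (l - 5)*(l^2 + 6*l + 8) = (l - 5)*(l + 4)*(l + 2)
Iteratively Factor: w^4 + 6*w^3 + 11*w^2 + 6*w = (w + 1)*(w^3 + 5*w^2 + 6*w) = (w + 1)*(w + 2)*(w^2 + 3*w) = w*(w + 1)*(w + 2)*(w + 3)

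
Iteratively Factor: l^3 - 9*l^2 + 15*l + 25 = (l - 5)*(l^2 - 4*l - 5) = (l - 5)*(l + 1)*(l - 5)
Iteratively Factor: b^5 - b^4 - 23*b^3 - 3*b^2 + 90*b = (b + 3)*(b^4 - 4*b^3 - 11*b^2 + 30*b) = (b + 3)^2*(b^3 - 7*b^2 + 10*b) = (b - 5)*(b + 3)^2*(b^2 - 2*b) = b*(b - 5)*(b + 3)^2*(b - 2)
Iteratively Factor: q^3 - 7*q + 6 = (q + 3)*(q^2 - 3*q + 2) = (q - 2)*(q + 3)*(q - 1)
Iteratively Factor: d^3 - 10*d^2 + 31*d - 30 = (d - 2)*(d^2 - 8*d + 15) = (d - 5)*(d - 2)*(d - 3)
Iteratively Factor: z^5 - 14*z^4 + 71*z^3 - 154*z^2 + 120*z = (z - 3)*(z^4 - 11*z^3 + 38*z^2 - 40*z) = (z - 5)*(z - 3)*(z^3 - 6*z^2 + 8*z) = z*(z - 5)*(z - 3)*(z^2 - 6*z + 8) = z*(z - 5)*(z - 3)*(z - 2)*(z - 4)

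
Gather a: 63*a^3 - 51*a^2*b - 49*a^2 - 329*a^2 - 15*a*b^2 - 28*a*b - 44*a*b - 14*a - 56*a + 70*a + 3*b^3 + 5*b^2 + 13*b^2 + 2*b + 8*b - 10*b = 63*a^3 + a^2*(-51*b - 378) + a*(-15*b^2 - 72*b) + 3*b^3 + 18*b^2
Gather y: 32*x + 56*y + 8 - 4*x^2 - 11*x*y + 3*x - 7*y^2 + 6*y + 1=-4*x^2 + 35*x - 7*y^2 + y*(62 - 11*x) + 9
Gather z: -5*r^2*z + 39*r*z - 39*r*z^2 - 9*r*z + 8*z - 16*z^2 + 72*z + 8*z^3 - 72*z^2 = 8*z^3 + z^2*(-39*r - 88) + z*(-5*r^2 + 30*r + 80)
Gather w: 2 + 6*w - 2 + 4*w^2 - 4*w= 4*w^2 + 2*w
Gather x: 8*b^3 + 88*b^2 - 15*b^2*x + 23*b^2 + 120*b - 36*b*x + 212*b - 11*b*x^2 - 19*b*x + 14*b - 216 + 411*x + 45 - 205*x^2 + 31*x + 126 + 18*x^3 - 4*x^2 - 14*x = 8*b^3 + 111*b^2 + 346*b + 18*x^3 + x^2*(-11*b - 209) + x*(-15*b^2 - 55*b + 428) - 45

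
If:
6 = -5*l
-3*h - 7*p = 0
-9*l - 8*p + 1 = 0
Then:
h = -413/120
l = -6/5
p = 59/40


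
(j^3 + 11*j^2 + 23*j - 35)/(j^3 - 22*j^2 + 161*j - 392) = (j^3 + 11*j^2 + 23*j - 35)/(j^3 - 22*j^2 + 161*j - 392)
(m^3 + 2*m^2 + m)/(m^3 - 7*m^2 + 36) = m*(m^2 + 2*m + 1)/(m^3 - 7*m^2 + 36)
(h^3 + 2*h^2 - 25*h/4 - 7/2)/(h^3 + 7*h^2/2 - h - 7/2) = (h^2 - 3*h/2 - 1)/(h^2 - 1)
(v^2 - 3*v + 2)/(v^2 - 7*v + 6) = (v - 2)/(v - 6)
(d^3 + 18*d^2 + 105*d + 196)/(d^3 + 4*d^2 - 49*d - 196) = (d + 7)/(d - 7)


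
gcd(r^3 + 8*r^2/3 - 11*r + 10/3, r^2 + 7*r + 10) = r + 5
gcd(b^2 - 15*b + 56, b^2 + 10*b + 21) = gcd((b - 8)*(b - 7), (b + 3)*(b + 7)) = 1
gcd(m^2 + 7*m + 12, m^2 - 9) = m + 3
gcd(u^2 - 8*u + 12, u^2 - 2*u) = u - 2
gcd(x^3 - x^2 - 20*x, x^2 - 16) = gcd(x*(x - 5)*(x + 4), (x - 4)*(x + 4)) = x + 4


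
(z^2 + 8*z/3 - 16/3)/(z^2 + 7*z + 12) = (z - 4/3)/(z + 3)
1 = 1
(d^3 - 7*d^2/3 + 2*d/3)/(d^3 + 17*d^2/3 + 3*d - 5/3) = d*(d - 2)/(d^2 + 6*d + 5)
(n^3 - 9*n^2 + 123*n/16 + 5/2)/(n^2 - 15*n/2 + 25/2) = (16*n^3 - 144*n^2 + 123*n + 40)/(8*(2*n^2 - 15*n + 25))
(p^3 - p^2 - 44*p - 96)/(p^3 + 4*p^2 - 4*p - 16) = (p^2 - 5*p - 24)/(p^2 - 4)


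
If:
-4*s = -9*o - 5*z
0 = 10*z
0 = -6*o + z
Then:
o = 0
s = 0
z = 0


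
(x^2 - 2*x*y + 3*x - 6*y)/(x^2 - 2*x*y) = (x + 3)/x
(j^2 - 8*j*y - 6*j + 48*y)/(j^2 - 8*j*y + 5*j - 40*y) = (j - 6)/(j + 5)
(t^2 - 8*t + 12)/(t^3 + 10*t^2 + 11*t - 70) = (t - 6)/(t^2 + 12*t + 35)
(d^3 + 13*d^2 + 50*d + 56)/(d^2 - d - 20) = (d^2 + 9*d + 14)/(d - 5)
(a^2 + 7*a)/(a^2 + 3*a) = (a + 7)/(a + 3)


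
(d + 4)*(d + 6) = d^2 + 10*d + 24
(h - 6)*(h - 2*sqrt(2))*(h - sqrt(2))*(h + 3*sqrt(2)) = h^4 - 6*h^3 - 14*h^2 + 12*sqrt(2)*h + 84*h - 72*sqrt(2)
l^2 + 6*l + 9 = (l + 3)^2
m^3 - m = m*(m - 1)*(m + 1)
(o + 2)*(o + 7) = o^2 + 9*o + 14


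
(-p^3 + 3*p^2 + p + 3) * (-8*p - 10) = 8*p^4 - 14*p^3 - 38*p^2 - 34*p - 30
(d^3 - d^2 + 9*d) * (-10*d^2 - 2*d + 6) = -10*d^5 + 8*d^4 - 82*d^3 - 24*d^2 + 54*d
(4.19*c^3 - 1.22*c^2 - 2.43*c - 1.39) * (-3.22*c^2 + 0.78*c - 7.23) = -13.4918*c^5 + 7.1966*c^4 - 23.4207*c^3 + 11.401*c^2 + 16.4847*c + 10.0497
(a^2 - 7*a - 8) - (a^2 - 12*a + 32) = 5*a - 40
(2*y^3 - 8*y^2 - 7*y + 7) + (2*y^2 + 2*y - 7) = 2*y^3 - 6*y^2 - 5*y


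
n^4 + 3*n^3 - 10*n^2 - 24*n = n*(n - 3)*(n + 2)*(n + 4)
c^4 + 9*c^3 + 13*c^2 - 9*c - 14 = (c - 1)*(c + 1)*(c + 2)*(c + 7)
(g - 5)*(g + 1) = g^2 - 4*g - 5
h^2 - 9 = (h - 3)*(h + 3)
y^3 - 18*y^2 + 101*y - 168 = (y - 8)*(y - 7)*(y - 3)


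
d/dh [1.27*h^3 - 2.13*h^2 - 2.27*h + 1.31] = 3.81*h^2 - 4.26*h - 2.27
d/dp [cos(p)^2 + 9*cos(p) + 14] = -(2*cos(p) + 9)*sin(p)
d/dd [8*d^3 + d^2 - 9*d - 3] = 24*d^2 + 2*d - 9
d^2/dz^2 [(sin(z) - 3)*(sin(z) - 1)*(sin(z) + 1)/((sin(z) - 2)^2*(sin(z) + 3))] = 2*(sin(z)^6 - 9*sin(z)^5 + 57*sin(z)^4 - 44*sin(z)^3 + 105*sin(z)^2 - 3*sin(z) - 75)/((sin(z) - 2)^4*(sin(z) + 3)^3)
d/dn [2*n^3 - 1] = 6*n^2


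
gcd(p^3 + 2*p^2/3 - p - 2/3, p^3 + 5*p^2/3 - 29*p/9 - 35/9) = p + 1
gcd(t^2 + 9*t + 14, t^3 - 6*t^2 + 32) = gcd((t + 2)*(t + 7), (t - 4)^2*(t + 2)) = t + 2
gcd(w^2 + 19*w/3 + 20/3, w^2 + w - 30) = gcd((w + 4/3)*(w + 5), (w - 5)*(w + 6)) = 1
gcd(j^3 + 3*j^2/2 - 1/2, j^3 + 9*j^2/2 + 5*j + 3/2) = j + 1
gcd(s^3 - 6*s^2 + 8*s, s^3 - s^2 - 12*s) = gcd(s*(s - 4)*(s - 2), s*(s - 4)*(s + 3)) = s^2 - 4*s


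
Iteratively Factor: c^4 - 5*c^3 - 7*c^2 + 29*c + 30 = (c - 3)*(c^3 - 2*c^2 - 13*c - 10) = (c - 3)*(c + 1)*(c^2 - 3*c - 10) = (c - 5)*(c - 3)*(c + 1)*(c + 2)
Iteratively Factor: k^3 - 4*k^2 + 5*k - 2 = (k - 1)*(k^2 - 3*k + 2) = (k - 2)*(k - 1)*(k - 1)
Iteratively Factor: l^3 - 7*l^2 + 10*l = (l)*(l^2 - 7*l + 10) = l*(l - 5)*(l - 2)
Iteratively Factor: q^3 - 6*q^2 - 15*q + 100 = (q - 5)*(q^2 - q - 20) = (q - 5)*(q + 4)*(q - 5)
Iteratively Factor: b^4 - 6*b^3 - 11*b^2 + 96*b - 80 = (b - 1)*(b^3 - 5*b^2 - 16*b + 80) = (b - 5)*(b - 1)*(b^2 - 16) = (b - 5)*(b - 4)*(b - 1)*(b + 4)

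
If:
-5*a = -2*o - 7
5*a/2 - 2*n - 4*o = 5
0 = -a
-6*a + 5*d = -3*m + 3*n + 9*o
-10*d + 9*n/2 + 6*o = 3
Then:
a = 0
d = -3/8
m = -43/8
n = 9/2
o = -7/2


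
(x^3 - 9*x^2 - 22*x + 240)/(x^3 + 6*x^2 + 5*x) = (x^2 - 14*x + 48)/(x*(x + 1))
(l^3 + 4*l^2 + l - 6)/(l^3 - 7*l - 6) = (l^2 + 2*l - 3)/(l^2 - 2*l - 3)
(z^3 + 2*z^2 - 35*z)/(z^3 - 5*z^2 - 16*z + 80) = z*(z + 7)/(z^2 - 16)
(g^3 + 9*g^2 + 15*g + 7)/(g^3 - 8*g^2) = (g^3 + 9*g^2 + 15*g + 7)/(g^2*(g - 8))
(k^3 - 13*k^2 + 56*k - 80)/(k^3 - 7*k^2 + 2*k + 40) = (k - 4)/(k + 2)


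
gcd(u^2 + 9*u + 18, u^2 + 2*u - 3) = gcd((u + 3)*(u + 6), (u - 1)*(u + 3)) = u + 3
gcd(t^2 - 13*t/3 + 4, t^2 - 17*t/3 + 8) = t - 3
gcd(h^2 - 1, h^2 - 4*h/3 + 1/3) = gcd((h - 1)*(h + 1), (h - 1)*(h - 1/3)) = h - 1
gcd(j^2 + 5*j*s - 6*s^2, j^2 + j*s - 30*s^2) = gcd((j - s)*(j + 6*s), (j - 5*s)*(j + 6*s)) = j + 6*s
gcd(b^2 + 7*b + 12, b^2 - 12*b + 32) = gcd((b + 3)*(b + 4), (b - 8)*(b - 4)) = 1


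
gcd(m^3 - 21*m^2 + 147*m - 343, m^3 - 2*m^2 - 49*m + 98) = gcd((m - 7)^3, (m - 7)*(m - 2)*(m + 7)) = m - 7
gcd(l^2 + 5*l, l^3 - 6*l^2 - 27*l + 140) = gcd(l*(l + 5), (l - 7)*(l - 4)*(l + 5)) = l + 5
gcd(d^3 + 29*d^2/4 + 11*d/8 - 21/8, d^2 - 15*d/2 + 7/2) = d - 1/2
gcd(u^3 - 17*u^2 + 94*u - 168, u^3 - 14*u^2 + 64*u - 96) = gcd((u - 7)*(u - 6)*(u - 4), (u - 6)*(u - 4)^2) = u^2 - 10*u + 24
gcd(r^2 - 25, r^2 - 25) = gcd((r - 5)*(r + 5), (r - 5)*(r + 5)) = r^2 - 25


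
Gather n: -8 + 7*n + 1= 7*n - 7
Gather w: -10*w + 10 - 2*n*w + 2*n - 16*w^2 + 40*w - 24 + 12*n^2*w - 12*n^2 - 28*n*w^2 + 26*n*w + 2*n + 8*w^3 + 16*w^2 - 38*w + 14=-12*n^2 - 28*n*w^2 + 4*n + 8*w^3 + w*(12*n^2 + 24*n - 8)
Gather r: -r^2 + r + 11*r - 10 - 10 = -r^2 + 12*r - 20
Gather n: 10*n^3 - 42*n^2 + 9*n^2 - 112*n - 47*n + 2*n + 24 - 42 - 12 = 10*n^3 - 33*n^2 - 157*n - 30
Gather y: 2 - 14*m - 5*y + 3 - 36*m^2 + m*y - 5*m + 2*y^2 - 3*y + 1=-36*m^2 - 19*m + 2*y^2 + y*(m - 8) + 6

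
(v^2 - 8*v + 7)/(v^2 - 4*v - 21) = (v - 1)/(v + 3)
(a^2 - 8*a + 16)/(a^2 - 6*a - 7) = (-a^2 + 8*a - 16)/(-a^2 + 6*a + 7)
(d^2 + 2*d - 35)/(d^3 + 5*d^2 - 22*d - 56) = (d - 5)/(d^2 - 2*d - 8)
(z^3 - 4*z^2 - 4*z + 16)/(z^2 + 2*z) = z - 6 + 8/z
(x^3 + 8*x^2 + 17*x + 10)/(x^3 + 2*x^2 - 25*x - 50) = (x + 1)/(x - 5)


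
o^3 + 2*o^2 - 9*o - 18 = (o - 3)*(o + 2)*(o + 3)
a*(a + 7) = a^2 + 7*a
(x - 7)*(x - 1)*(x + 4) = x^3 - 4*x^2 - 25*x + 28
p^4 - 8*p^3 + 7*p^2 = p^2*(p - 7)*(p - 1)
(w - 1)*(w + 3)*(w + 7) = w^3 + 9*w^2 + 11*w - 21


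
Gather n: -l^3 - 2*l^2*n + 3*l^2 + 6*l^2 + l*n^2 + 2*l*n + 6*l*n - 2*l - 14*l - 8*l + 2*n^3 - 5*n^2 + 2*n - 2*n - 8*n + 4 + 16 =-l^3 + 9*l^2 - 24*l + 2*n^3 + n^2*(l - 5) + n*(-2*l^2 + 8*l - 8) + 20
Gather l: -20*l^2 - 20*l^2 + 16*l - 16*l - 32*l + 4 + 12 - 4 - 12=-40*l^2 - 32*l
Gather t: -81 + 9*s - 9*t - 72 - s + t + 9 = 8*s - 8*t - 144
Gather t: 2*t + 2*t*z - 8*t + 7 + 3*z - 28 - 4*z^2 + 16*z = t*(2*z - 6) - 4*z^2 + 19*z - 21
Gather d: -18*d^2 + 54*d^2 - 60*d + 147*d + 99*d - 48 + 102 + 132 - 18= 36*d^2 + 186*d + 168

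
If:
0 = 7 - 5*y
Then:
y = 7/5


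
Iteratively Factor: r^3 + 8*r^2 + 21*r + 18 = (r + 3)*(r^2 + 5*r + 6) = (r + 2)*(r + 3)*(r + 3)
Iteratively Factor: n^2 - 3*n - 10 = (n + 2)*(n - 5)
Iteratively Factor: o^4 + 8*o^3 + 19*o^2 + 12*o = (o)*(o^3 + 8*o^2 + 19*o + 12) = o*(o + 1)*(o^2 + 7*o + 12) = o*(o + 1)*(o + 3)*(o + 4)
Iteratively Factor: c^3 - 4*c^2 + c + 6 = (c + 1)*(c^2 - 5*c + 6) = (c - 2)*(c + 1)*(c - 3)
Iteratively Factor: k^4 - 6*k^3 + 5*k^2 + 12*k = (k + 1)*(k^3 - 7*k^2 + 12*k) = (k - 4)*(k + 1)*(k^2 - 3*k) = (k - 4)*(k - 3)*(k + 1)*(k)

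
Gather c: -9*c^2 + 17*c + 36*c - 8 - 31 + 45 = -9*c^2 + 53*c + 6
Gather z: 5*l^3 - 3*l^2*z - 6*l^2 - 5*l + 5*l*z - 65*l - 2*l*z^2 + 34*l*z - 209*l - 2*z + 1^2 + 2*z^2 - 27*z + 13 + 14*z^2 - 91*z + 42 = 5*l^3 - 6*l^2 - 279*l + z^2*(16 - 2*l) + z*(-3*l^2 + 39*l - 120) + 56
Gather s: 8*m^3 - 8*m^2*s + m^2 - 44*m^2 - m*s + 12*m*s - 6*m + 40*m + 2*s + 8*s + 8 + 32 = 8*m^3 - 43*m^2 + 34*m + s*(-8*m^2 + 11*m + 10) + 40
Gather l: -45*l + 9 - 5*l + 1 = 10 - 50*l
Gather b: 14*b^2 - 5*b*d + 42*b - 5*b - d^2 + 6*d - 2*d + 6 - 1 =14*b^2 + b*(37 - 5*d) - d^2 + 4*d + 5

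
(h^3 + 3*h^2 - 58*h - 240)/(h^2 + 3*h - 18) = (h^2 - 3*h - 40)/(h - 3)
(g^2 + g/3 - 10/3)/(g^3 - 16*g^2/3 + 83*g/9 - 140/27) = 9*(g + 2)/(9*g^2 - 33*g + 28)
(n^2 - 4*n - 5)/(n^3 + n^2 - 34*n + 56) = (n^2 - 4*n - 5)/(n^3 + n^2 - 34*n + 56)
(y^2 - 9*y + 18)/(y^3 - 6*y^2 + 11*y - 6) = (y - 6)/(y^2 - 3*y + 2)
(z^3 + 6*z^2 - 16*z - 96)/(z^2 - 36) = (z^2 - 16)/(z - 6)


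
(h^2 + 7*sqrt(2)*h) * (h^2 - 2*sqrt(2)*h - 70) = h^4 + 5*sqrt(2)*h^3 - 98*h^2 - 490*sqrt(2)*h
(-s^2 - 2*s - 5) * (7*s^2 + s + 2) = -7*s^4 - 15*s^3 - 39*s^2 - 9*s - 10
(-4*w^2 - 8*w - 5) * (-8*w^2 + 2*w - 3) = 32*w^4 + 56*w^3 + 36*w^2 + 14*w + 15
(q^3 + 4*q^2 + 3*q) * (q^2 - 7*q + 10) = q^5 - 3*q^4 - 15*q^3 + 19*q^2 + 30*q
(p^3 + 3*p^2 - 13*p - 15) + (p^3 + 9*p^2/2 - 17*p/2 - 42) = 2*p^3 + 15*p^2/2 - 43*p/2 - 57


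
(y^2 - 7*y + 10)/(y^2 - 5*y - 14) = (-y^2 + 7*y - 10)/(-y^2 + 5*y + 14)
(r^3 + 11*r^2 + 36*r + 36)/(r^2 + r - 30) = (r^2 + 5*r + 6)/(r - 5)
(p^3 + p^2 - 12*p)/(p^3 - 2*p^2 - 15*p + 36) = p/(p - 3)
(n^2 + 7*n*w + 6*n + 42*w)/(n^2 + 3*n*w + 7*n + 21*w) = (n^2 + 7*n*w + 6*n + 42*w)/(n^2 + 3*n*w + 7*n + 21*w)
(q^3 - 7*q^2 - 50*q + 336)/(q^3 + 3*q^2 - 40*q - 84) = (q - 8)/(q + 2)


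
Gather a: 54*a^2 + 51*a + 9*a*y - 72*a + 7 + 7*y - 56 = 54*a^2 + a*(9*y - 21) + 7*y - 49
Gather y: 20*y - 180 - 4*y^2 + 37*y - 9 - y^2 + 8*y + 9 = -5*y^2 + 65*y - 180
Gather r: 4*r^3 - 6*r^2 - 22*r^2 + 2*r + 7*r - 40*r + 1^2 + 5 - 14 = 4*r^3 - 28*r^2 - 31*r - 8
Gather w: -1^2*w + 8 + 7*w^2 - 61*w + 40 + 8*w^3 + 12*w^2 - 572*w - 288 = 8*w^3 + 19*w^2 - 634*w - 240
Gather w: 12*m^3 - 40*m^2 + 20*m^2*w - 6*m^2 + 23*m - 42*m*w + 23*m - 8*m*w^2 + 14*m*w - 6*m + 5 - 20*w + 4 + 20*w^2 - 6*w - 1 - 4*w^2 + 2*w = 12*m^3 - 46*m^2 + 40*m + w^2*(16 - 8*m) + w*(20*m^2 - 28*m - 24) + 8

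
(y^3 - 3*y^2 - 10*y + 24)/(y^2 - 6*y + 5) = (y^3 - 3*y^2 - 10*y + 24)/(y^2 - 6*y + 5)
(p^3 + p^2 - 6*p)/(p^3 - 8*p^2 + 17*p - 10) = p*(p + 3)/(p^2 - 6*p + 5)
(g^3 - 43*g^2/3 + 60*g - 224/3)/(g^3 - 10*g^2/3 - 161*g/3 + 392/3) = (g - 4)/(g + 7)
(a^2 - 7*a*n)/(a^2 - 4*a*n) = (a - 7*n)/(a - 4*n)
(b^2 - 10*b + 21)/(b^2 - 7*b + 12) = (b - 7)/(b - 4)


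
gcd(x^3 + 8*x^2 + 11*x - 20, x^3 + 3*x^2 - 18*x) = 1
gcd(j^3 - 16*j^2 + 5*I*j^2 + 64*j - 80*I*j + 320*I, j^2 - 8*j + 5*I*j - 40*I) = j^2 + j*(-8 + 5*I) - 40*I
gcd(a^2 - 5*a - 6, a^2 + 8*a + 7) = a + 1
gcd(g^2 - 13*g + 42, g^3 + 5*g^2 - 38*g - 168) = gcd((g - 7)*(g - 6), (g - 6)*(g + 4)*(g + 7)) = g - 6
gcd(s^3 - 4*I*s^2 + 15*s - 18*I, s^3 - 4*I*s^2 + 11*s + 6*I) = s - 6*I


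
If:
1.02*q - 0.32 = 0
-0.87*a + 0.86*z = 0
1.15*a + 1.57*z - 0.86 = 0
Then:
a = 0.31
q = 0.31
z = 0.32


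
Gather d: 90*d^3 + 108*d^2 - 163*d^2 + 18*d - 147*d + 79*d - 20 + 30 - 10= 90*d^3 - 55*d^2 - 50*d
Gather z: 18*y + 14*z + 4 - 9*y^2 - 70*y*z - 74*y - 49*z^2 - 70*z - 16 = -9*y^2 - 56*y - 49*z^2 + z*(-70*y - 56) - 12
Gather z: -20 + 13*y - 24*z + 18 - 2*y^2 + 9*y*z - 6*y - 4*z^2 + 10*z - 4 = -2*y^2 + 7*y - 4*z^2 + z*(9*y - 14) - 6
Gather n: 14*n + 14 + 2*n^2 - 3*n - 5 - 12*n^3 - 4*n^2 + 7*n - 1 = -12*n^3 - 2*n^2 + 18*n + 8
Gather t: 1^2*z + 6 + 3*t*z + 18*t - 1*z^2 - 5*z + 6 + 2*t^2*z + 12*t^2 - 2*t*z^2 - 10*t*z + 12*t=t^2*(2*z + 12) + t*(-2*z^2 - 7*z + 30) - z^2 - 4*z + 12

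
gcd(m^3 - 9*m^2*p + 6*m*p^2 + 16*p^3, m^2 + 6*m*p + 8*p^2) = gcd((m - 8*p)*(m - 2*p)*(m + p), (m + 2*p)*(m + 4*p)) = 1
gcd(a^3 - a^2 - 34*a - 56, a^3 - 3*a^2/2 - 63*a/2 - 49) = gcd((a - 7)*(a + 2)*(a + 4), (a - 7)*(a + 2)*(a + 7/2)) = a^2 - 5*a - 14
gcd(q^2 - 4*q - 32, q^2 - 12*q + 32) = q - 8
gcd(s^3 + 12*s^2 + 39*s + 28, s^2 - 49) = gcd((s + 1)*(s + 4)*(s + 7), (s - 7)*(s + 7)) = s + 7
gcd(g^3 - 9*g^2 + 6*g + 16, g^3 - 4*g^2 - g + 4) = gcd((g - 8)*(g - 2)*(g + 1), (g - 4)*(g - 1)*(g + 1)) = g + 1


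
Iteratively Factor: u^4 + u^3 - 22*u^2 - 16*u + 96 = (u + 3)*(u^3 - 2*u^2 - 16*u + 32) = (u - 2)*(u + 3)*(u^2 - 16) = (u - 4)*(u - 2)*(u + 3)*(u + 4)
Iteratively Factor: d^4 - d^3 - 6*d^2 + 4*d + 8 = (d - 2)*(d^3 + d^2 - 4*d - 4) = (d - 2)*(d + 2)*(d^2 - d - 2) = (d - 2)^2*(d + 2)*(d + 1)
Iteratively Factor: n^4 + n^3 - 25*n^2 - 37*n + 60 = (n + 3)*(n^3 - 2*n^2 - 19*n + 20) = (n - 5)*(n + 3)*(n^2 + 3*n - 4) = (n - 5)*(n - 1)*(n + 3)*(n + 4)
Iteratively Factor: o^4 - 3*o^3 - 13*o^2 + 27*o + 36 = (o - 3)*(o^3 - 13*o - 12) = (o - 4)*(o - 3)*(o^2 + 4*o + 3) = (o - 4)*(o - 3)*(o + 3)*(o + 1)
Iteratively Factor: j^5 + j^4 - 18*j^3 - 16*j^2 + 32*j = (j - 1)*(j^4 + 2*j^3 - 16*j^2 - 32*j) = j*(j - 1)*(j^3 + 2*j^2 - 16*j - 32) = j*(j - 4)*(j - 1)*(j^2 + 6*j + 8) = j*(j - 4)*(j - 1)*(j + 2)*(j + 4)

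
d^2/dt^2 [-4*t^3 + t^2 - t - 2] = 2 - 24*t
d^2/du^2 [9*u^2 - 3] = 18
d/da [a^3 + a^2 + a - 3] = 3*a^2 + 2*a + 1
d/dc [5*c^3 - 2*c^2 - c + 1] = 15*c^2 - 4*c - 1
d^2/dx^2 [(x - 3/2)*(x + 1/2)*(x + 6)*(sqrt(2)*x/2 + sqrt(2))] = sqrt(2)*(24*x^2 + 84*x + 13)/4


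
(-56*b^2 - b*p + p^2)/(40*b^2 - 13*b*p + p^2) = (7*b + p)/(-5*b + p)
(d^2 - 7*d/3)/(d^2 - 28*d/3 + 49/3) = d/(d - 7)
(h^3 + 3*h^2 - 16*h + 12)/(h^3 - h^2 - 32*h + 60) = (h - 1)/(h - 5)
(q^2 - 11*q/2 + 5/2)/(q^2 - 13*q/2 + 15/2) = (2*q - 1)/(2*q - 3)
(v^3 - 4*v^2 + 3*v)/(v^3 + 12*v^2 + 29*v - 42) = v*(v - 3)/(v^2 + 13*v + 42)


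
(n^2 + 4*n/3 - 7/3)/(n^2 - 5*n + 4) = (n + 7/3)/(n - 4)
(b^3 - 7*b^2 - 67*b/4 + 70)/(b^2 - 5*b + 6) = (b^3 - 7*b^2 - 67*b/4 + 70)/(b^2 - 5*b + 6)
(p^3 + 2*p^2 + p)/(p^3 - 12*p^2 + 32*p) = (p^2 + 2*p + 1)/(p^2 - 12*p + 32)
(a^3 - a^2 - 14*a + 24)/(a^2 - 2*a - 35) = (-a^3 + a^2 + 14*a - 24)/(-a^2 + 2*a + 35)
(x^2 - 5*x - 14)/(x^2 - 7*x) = (x + 2)/x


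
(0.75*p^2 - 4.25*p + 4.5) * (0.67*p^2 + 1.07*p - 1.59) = 0.5025*p^4 - 2.045*p^3 - 2.725*p^2 + 11.5725*p - 7.155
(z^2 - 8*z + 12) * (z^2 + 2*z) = z^4 - 6*z^3 - 4*z^2 + 24*z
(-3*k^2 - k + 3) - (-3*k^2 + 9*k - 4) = 7 - 10*k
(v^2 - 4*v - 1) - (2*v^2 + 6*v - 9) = -v^2 - 10*v + 8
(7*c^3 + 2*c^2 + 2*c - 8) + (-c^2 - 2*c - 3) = 7*c^3 + c^2 - 11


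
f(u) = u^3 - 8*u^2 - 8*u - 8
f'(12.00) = 232.00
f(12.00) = 472.00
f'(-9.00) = 379.00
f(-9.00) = -1313.00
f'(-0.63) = 3.27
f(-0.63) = -6.39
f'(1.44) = -24.82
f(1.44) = -33.12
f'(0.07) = -9.11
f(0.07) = -8.60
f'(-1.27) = 17.16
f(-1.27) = -12.79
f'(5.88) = 1.64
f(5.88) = -128.34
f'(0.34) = -13.09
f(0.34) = -11.61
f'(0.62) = -16.77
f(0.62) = -15.80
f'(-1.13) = 13.91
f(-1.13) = -10.62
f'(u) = 3*u^2 - 16*u - 8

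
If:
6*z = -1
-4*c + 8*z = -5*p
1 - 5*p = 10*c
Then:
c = -1/42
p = 26/105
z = -1/6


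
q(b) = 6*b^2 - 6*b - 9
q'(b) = 12*b - 6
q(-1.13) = 5.44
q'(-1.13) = -19.56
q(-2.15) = 31.64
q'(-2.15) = -31.80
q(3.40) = 39.96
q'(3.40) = 34.80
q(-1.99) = 26.70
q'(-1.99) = -29.88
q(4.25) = 73.88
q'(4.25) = 45.00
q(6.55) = 209.12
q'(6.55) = 72.60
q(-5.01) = 171.66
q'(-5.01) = -66.12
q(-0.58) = -3.50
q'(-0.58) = -12.96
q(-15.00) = 1431.00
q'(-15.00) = -186.00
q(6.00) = 171.00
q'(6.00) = 66.00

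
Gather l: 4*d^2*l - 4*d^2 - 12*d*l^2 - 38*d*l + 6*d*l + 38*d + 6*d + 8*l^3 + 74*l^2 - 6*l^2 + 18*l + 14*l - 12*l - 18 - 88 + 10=-4*d^2 + 44*d + 8*l^3 + l^2*(68 - 12*d) + l*(4*d^2 - 32*d + 20) - 96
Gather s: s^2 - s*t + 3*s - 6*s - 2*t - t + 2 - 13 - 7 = s^2 + s*(-t - 3) - 3*t - 18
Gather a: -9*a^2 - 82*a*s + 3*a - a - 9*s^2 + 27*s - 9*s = -9*a^2 + a*(2 - 82*s) - 9*s^2 + 18*s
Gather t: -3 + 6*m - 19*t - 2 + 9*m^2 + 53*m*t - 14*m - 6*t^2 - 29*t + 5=9*m^2 - 8*m - 6*t^2 + t*(53*m - 48)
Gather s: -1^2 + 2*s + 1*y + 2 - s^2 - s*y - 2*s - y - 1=-s^2 - s*y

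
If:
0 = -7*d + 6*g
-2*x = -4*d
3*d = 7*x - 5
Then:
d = 5/11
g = 35/66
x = 10/11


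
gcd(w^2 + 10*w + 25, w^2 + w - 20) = w + 5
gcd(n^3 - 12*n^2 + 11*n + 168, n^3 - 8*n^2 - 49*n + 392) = n^2 - 15*n + 56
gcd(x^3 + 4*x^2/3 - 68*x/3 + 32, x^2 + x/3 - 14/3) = x - 2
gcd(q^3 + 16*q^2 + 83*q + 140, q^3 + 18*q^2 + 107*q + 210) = q^2 + 12*q + 35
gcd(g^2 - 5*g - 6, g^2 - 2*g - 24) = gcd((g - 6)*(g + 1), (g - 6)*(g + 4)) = g - 6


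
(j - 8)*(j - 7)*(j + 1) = j^3 - 14*j^2 + 41*j + 56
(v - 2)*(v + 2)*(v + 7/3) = v^3 + 7*v^2/3 - 4*v - 28/3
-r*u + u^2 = u*(-r + u)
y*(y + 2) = y^2 + 2*y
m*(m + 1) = m^2 + m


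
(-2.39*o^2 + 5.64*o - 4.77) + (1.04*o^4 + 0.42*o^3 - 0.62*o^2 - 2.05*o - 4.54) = 1.04*o^4 + 0.42*o^3 - 3.01*o^2 + 3.59*o - 9.31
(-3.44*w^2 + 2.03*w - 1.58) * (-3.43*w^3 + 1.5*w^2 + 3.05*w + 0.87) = 11.7992*w^5 - 12.1229*w^4 - 2.0276*w^3 + 0.828699999999999*w^2 - 3.0529*w - 1.3746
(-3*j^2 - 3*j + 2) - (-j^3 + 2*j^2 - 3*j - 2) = j^3 - 5*j^2 + 4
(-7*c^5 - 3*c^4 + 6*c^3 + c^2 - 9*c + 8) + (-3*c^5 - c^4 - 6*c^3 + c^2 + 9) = -10*c^5 - 4*c^4 + 2*c^2 - 9*c + 17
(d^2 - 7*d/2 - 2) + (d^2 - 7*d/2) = 2*d^2 - 7*d - 2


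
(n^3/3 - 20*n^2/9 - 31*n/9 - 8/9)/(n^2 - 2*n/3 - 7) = (-3*n^3 + 20*n^2 + 31*n + 8)/(3*(-3*n^2 + 2*n + 21))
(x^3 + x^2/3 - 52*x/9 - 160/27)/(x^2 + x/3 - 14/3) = (27*x^3 + 9*x^2 - 156*x - 160)/(9*(3*x^2 + x - 14))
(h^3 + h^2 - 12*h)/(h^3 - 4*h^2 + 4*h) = (h^2 + h - 12)/(h^2 - 4*h + 4)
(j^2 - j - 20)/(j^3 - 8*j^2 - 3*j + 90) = (j + 4)/(j^2 - 3*j - 18)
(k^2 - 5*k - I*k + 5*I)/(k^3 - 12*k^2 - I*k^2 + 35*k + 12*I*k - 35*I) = 1/(k - 7)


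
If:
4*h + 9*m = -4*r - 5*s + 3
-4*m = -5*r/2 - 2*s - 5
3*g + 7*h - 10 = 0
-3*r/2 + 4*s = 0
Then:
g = 1477*s/72 + 391/48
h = -211*s/24 - 33/16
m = 13*s/6 + 5/4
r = 8*s/3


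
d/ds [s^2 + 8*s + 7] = 2*s + 8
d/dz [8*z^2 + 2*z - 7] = 16*z + 2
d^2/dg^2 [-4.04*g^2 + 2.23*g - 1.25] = -8.08000000000000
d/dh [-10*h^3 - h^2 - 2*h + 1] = -30*h^2 - 2*h - 2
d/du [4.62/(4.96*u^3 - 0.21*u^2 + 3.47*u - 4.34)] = (-68.7456*u^2 + 1.9404*u - 16.0314)/(4.96*u^3 - 0.21*u^2 + 3.47*u - 4.34)^2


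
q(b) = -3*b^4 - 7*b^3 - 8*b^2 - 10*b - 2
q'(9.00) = -10603.00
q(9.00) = -25526.00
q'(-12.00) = 17894.00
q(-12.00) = -51146.00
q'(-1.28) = 1.24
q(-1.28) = 4.32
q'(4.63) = -1725.29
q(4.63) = -2293.19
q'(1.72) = -160.71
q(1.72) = -104.74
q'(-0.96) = -3.38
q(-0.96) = 3.87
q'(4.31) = -1429.81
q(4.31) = -1789.36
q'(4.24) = -1370.07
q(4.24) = -1691.38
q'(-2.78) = 130.00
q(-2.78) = -64.82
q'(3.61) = -905.98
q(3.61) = -981.18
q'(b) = -12*b^3 - 21*b^2 - 16*b - 10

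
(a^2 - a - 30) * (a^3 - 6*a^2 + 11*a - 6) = a^5 - 7*a^4 - 13*a^3 + 163*a^2 - 324*a + 180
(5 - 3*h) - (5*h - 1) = 6 - 8*h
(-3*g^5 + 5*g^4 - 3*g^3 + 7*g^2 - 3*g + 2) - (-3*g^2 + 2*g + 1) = -3*g^5 + 5*g^4 - 3*g^3 + 10*g^2 - 5*g + 1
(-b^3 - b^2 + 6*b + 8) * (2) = -2*b^3 - 2*b^2 + 12*b + 16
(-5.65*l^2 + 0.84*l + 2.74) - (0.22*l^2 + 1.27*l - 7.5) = -5.87*l^2 - 0.43*l + 10.24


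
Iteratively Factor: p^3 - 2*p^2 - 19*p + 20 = (p - 5)*(p^2 + 3*p - 4) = (p - 5)*(p - 1)*(p + 4)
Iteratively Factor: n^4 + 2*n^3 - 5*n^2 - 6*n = (n + 3)*(n^3 - n^2 - 2*n) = n*(n + 3)*(n^2 - n - 2) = n*(n - 2)*(n + 3)*(n + 1)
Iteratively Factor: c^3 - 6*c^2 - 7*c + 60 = (c - 4)*(c^2 - 2*c - 15) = (c - 5)*(c - 4)*(c + 3)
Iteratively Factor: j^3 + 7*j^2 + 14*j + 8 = (j + 4)*(j^2 + 3*j + 2) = (j + 1)*(j + 4)*(j + 2)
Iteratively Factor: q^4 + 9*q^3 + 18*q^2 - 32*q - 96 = (q + 4)*(q^3 + 5*q^2 - 2*q - 24) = (q + 3)*(q + 4)*(q^2 + 2*q - 8) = (q + 3)*(q + 4)^2*(q - 2)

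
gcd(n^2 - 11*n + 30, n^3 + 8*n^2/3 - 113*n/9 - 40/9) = 1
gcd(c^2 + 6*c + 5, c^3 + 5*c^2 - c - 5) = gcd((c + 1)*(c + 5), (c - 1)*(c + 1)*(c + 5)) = c^2 + 6*c + 5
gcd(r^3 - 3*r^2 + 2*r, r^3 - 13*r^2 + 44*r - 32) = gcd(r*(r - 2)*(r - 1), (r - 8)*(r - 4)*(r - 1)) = r - 1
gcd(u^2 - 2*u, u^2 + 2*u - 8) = u - 2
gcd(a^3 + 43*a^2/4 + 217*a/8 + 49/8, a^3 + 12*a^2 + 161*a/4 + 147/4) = a^2 + 21*a/2 + 49/2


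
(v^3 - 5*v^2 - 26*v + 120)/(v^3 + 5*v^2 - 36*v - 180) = (v - 4)/(v + 6)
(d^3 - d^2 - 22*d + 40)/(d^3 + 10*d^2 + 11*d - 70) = (d - 4)/(d + 7)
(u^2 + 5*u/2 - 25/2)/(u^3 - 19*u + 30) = (u - 5/2)/(u^2 - 5*u + 6)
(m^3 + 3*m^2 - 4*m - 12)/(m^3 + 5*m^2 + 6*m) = (m - 2)/m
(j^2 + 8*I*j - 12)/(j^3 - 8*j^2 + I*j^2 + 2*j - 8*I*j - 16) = (j + 6*I)/(j^2 - j*(8 + I) + 8*I)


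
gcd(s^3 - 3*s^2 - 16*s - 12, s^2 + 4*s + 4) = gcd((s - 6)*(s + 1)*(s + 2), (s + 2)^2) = s + 2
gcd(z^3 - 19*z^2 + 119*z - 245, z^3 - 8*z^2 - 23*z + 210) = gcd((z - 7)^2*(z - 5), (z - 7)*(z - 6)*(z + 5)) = z - 7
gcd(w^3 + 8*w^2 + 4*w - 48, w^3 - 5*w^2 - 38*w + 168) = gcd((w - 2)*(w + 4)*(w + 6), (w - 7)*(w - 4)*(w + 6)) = w + 6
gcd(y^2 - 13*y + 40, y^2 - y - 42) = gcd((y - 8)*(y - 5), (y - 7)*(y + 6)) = 1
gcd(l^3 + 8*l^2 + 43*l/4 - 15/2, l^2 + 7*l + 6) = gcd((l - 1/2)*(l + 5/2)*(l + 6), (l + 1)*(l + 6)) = l + 6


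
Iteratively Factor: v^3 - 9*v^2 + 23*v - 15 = (v - 3)*(v^2 - 6*v + 5) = (v - 5)*(v - 3)*(v - 1)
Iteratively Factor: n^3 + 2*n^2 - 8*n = (n + 4)*(n^2 - 2*n) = n*(n + 4)*(n - 2)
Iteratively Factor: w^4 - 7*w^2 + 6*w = (w - 2)*(w^3 + 2*w^2 - 3*w) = (w - 2)*(w + 3)*(w^2 - w) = w*(w - 2)*(w + 3)*(w - 1)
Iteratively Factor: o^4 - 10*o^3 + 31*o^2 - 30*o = (o - 2)*(o^3 - 8*o^2 + 15*o) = (o - 3)*(o - 2)*(o^2 - 5*o) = (o - 5)*(o - 3)*(o - 2)*(o)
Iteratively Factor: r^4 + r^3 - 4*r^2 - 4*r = (r)*(r^3 + r^2 - 4*r - 4) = r*(r + 1)*(r^2 - 4) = r*(r - 2)*(r + 1)*(r + 2)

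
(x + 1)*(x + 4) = x^2 + 5*x + 4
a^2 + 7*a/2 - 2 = (a - 1/2)*(a + 4)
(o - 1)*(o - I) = o^2 - o - I*o + I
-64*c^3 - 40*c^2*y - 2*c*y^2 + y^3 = (-8*c + y)*(2*c + y)*(4*c + y)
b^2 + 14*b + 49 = (b + 7)^2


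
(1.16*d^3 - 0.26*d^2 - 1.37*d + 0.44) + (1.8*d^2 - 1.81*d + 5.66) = 1.16*d^3 + 1.54*d^2 - 3.18*d + 6.1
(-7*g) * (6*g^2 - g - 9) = -42*g^3 + 7*g^2 + 63*g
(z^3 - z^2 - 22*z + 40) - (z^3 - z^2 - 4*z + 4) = 36 - 18*z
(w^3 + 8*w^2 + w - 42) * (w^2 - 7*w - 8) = w^5 + w^4 - 63*w^3 - 113*w^2 + 286*w + 336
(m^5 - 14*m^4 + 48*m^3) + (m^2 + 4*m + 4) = m^5 - 14*m^4 + 48*m^3 + m^2 + 4*m + 4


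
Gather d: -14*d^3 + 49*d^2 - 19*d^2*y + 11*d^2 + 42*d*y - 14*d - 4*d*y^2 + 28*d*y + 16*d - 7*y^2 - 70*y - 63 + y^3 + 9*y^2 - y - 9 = -14*d^3 + d^2*(60 - 19*y) + d*(-4*y^2 + 70*y + 2) + y^3 + 2*y^2 - 71*y - 72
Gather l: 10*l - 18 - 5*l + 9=5*l - 9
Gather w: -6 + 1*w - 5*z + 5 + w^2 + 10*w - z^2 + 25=w^2 + 11*w - z^2 - 5*z + 24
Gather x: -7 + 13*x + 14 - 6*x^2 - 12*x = -6*x^2 + x + 7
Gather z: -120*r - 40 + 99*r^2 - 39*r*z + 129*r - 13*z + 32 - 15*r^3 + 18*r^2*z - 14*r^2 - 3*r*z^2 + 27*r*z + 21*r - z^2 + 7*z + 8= -15*r^3 + 85*r^2 + 30*r + z^2*(-3*r - 1) + z*(18*r^2 - 12*r - 6)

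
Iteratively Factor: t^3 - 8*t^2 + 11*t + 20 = (t + 1)*(t^2 - 9*t + 20) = (t - 4)*(t + 1)*(t - 5)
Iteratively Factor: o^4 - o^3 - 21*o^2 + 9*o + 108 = (o + 3)*(o^3 - 4*o^2 - 9*o + 36) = (o - 4)*(o + 3)*(o^2 - 9) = (o - 4)*(o + 3)^2*(o - 3)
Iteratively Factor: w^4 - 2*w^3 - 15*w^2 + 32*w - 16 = (w - 4)*(w^3 + 2*w^2 - 7*w + 4) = (w - 4)*(w - 1)*(w^2 + 3*w - 4) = (w - 4)*(w - 1)^2*(w + 4)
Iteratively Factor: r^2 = (r)*(r)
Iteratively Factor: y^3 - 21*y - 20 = (y + 1)*(y^2 - y - 20) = (y - 5)*(y + 1)*(y + 4)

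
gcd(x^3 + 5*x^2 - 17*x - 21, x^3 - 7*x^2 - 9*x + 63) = x - 3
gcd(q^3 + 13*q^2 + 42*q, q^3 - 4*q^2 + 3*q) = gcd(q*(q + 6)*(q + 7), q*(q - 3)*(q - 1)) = q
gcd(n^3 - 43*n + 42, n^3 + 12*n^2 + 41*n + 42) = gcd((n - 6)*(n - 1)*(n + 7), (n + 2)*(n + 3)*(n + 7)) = n + 7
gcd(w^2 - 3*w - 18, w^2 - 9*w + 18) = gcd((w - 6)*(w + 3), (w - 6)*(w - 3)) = w - 6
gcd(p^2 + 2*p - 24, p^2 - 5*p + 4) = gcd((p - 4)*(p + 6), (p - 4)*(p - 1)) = p - 4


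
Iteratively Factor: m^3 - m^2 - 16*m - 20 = (m - 5)*(m^2 + 4*m + 4) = (m - 5)*(m + 2)*(m + 2)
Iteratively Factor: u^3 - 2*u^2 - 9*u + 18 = (u - 3)*(u^2 + u - 6) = (u - 3)*(u + 3)*(u - 2)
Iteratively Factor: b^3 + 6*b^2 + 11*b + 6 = (b + 3)*(b^2 + 3*b + 2) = (b + 2)*(b + 3)*(b + 1)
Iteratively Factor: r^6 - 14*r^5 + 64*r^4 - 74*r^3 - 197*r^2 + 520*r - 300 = (r - 5)*(r^5 - 9*r^4 + 19*r^3 + 21*r^2 - 92*r + 60) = (r - 5)^2*(r^4 - 4*r^3 - r^2 + 16*r - 12) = (r - 5)^2*(r - 3)*(r^3 - r^2 - 4*r + 4) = (r - 5)^2*(r - 3)*(r - 2)*(r^2 + r - 2) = (r - 5)^2*(r - 3)*(r - 2)*(r - 1)*(r + 2)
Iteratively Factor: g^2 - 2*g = (g - 2)*(g)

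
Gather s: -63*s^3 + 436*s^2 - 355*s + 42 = -63*s^3 + 436*s^2 - 355*s + 42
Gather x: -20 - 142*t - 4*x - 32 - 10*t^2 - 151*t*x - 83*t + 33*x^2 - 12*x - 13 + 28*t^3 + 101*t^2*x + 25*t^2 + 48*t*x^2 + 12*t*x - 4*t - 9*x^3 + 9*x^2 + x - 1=28*t^3 + 15*t^2 - 229*t - 9*x^3 + x^2*(48*t + 42) + x*(101*t^2 - 139*t - 15) - 66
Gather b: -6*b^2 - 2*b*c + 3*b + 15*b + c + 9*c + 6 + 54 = -6*b^2 + b*(18 - 2*c) + 10*c + 60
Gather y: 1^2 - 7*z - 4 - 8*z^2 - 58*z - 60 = -8*z^2 - 65*z - 63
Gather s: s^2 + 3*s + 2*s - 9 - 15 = s^2 + 5*s - 24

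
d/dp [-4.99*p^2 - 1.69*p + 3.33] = -9.98*p - 1.69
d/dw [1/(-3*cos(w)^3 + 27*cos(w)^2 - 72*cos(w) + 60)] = (sin(w)^2 + 6*cos(w) - 9)*sin(w)/((cos(w) - 5)^2*(cos(w) - 2)^4)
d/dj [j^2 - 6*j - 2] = 2*j - 6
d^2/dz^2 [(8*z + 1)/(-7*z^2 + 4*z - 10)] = 2*(-4*(7*z - 2)^2*(8*z + 1) + (168*z - 25)*(7*z^2 - 4*z + 10))/(7*z^2 - 4*z + 10)^3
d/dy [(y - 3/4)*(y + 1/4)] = 2*y - 1/2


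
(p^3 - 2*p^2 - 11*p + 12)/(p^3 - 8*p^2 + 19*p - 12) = (p + 3)/(p - 3)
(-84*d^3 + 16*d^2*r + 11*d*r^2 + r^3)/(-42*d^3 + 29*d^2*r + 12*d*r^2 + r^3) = (-2*d + r)/(-d + r)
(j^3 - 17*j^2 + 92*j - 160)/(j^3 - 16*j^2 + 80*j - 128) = (j - 5)/(j - 4)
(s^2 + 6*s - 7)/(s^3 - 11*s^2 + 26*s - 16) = (s + 7)/(s^2 - 10*s + 16)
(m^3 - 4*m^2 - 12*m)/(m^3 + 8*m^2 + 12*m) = (m - 6)/(m + 6)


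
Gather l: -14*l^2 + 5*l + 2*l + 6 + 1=-14*l^2 + 7*l + 7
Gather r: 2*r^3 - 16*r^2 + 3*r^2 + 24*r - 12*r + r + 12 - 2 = 2*r^3 - 13*r^2 + 13*r + 10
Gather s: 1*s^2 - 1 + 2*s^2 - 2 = 3*s^2 - 3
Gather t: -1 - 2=-3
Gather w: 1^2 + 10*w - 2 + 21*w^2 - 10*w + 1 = 21*w^2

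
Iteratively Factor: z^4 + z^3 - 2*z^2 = (z - 1)*(z^3 + 2*z^2) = z*(z - 1)*(z^2 + 2*z) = z*(z - 1)*(z + 2)*(z)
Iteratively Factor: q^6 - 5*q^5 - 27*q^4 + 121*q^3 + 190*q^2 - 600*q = (q - 5)*(q^5 - 27*q^3 - 14*q^2 + 120*q) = (q - 5)*(q + 4)*(q^4 - 4*q^3 - 11*q^2 + 30*q) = (q - 5)*(q + 3)*(q + 4)*(q^3 - 7*q^2 + 10*q) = q*(q - 5)*(q + 3)*(q + 4)*(q^2 - 7*q + 10) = q*(q - 5)*(q - 2)*(q + 3)*(q + 4)*(q - 5)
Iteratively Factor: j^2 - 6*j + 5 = (j - 1)*(j - 5)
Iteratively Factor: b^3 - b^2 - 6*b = (b - 3)*(b^2 + 2*b) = (b - 3)*(b + 2)*(b)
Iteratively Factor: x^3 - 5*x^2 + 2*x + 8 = (x - 2)*(x^2 - 3*x - 4) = (x - 4)*(x - 2)*(x + 1)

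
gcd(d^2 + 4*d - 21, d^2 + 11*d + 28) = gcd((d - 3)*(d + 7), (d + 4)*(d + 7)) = d + 7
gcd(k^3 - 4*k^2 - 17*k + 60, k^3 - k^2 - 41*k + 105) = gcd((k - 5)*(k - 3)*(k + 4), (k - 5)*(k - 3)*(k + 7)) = k^2 - 8*k + 15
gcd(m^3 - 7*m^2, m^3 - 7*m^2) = m^3 - 7*m^2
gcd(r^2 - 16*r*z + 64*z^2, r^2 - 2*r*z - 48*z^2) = -r + 8*z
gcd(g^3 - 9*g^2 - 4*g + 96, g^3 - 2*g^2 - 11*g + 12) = g^2 - g - 12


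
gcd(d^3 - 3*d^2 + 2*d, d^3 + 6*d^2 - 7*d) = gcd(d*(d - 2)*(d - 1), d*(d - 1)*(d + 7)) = d^2 - d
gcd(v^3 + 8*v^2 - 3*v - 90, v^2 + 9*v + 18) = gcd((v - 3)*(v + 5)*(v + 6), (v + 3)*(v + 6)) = v + 6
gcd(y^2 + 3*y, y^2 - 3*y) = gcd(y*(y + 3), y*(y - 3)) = y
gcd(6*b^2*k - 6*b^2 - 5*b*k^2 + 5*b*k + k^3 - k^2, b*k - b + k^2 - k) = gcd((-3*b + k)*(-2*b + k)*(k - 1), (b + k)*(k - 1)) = k - 1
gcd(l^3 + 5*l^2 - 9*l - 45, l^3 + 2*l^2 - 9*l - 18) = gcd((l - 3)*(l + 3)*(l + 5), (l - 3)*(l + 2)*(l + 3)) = l^2 - 9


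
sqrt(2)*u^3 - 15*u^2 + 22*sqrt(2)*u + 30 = (u - 5*sqrt(2))*(u - 3*sqrt(2))*(sqrt(2)*u + 1)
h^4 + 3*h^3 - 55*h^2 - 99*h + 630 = (h - 6)*(h - 3)*(h + 5)*(h + 7)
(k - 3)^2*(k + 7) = k^3 + k^2 - 33*k + 63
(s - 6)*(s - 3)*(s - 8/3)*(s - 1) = s^4 - 38*s^3/3 + 161*s^2/3 - 90*s + 48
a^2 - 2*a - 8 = (a - 4)*(a + 2)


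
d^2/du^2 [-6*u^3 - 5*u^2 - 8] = -36*u - 10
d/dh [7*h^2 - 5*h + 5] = 14*h - 5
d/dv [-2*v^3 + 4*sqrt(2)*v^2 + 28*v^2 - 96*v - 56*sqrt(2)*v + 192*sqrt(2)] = -6*v^2 + 8*sqrt(2)*v + 56*v - 96 - 56*sqrt(2)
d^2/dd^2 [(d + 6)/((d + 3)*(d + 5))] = 2*(d^3 + 18*d^2 + 99*d + 174)/(d^6 + 24*d^5 + 237*d^4 + 1232*d^3 + 3555*d^2 + 5400*d + 3375)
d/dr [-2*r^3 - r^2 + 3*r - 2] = -6*r^2 - 2*r + 3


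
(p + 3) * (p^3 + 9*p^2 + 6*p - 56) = p^4 + 12*p^3 + 33*p^2 - 38*p - 168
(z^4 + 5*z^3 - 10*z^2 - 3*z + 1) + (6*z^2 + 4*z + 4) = z^4 + 5*z^3 - 4*z^2 + z + 5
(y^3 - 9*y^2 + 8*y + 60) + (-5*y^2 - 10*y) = y^3 - 14*y^2 - 2*y + 60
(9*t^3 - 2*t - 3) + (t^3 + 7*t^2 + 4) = 10*t^3 + 7*t^2 - 2*t + 1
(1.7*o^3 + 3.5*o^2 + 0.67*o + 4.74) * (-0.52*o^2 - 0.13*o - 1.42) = -0.884*o^5 - 2.041*o^4 - 3.2174*o^3 - 7.5219*o^2 - 1.5676*o - 6.7308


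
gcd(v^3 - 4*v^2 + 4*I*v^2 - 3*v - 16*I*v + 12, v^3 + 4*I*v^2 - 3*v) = v^2 + 4*I*v - 3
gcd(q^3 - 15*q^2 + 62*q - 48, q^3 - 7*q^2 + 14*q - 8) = q - 1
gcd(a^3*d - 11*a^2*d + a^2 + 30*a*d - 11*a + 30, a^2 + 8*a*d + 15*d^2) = 1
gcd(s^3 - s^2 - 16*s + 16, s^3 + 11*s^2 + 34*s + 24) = s + 4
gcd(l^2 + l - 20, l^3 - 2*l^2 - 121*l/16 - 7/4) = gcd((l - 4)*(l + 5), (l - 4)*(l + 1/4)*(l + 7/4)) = l - 4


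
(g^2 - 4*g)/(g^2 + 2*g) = (g - 4)/(g + 2)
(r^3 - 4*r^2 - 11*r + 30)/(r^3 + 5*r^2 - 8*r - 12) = (r^2 - 2*r - 15)/(r^2 + 7*r + 6)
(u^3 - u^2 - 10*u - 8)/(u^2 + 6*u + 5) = (u^2 - 2*u - 8)/(u + 5)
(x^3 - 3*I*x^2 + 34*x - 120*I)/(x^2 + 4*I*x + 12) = (x^2 - 9*I*x - 20)/(x - 2*I)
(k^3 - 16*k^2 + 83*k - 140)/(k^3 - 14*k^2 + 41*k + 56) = (k^2 - 9*k + 20)/(k^2 - 7*k - 8)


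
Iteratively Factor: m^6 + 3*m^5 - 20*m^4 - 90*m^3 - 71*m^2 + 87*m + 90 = (m + 1)*(m^5 + 2*m^4 - 22*m^3 - 68*m^2 - 3*m + 90) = (m + 1)*(m + 3)*(m^4 - m^3 - 19*m^2 - 11*m + 30) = (m - 1)*(m + 1)*(m + 3)*(m^3 - 19*m - 30) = (m - 5)*(m - 1)*(m + 1)*(m + 3)*(m^2 + 5*m + 6) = (m - 5)*(m - 1)*(m + 1)*(m + 2)*(m + 3)*(m + 3)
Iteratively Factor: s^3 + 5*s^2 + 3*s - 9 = (s - 1)*(s^2 + 6*s + 9) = (s - 1)*(s + 3)*(s + 3)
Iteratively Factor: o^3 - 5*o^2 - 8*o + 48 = (o + 3)*(o^2 - 8*o + 16) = (o - 4)*(o + 3)*(o - 4)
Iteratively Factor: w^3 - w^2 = (w)*(w^2 - w) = w*(w - 1)*(w)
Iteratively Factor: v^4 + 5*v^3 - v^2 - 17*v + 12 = (v - 1)*(v^3 + 6*v^2 + 5*v - 12) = (v - 1)^2*(v^2 + 7*v + 12) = (v - 1)^2*(v + 4)*(v + 3)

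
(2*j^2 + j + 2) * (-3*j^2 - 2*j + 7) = -6*j^4 - 7*j^3 + 6*j^2 + 3*j + 14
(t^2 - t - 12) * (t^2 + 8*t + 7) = t^4 + 7*t^3 - 13*t^2 - 103*t - 84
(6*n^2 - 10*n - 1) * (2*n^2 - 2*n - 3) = 12*n^4 - 32*n^3 + 32*n + 3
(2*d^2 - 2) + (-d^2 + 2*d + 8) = d^2 + 2*d + 6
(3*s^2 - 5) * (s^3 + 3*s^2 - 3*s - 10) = 3*s^5 + 9*s^4 - 14*s^3 - 45*s^2 + 15*s + 50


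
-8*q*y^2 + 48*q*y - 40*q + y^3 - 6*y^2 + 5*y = (-8*q + y)*(y - 5)*(y - 1)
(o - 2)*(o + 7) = o^2 + 5*o - 14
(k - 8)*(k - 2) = k^2 - 10*k + 16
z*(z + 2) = z^2 + 2*z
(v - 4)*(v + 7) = v^2 + 3*v - 28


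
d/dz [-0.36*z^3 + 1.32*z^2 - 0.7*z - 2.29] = -1.08*z^2 + 2.64*z - 0.7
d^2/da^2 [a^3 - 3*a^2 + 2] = 6*a - 6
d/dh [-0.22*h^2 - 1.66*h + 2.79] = -0.44*h - 1.66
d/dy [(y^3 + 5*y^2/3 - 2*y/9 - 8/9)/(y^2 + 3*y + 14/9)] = (81*y^4 + 486*y^3 + 801*y^2 + 564*y + 188)/(81*y^4 + 486*y^3 + 981*y^2 + 756*y + 196)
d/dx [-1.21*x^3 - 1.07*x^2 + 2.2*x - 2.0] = -3.63*x^2 - 2.14*x + 2.2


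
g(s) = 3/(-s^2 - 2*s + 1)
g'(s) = 3*(2*s + 2)/(-s^2 - 2*s + 1)^2 = 6*(s + 1)/(s^2 + 2*s - 1)^2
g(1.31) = -0.90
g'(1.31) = 1.25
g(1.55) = -0.67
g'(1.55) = 0.75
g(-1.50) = 1.71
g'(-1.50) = -0.98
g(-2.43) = -66.82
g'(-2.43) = -4255.93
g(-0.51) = 1.70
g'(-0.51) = 0.95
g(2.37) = -0.32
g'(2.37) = 0.23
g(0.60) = -5.36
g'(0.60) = 30.61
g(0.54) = -8.07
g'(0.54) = 66.91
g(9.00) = -0.03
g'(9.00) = 0.01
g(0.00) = 3.00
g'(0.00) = 6.00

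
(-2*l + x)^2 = 4*l^2 - 4*l*x + x^2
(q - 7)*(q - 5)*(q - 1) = q^3 - 13*q^2 + 47*q - 35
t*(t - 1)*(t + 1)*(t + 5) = t^4 + 5*t^3 - t^2 - 5*t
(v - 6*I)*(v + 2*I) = v^2 - 4*I*v + 12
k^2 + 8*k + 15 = (k + 3)*(k + 5)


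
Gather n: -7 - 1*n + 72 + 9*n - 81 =8*n - 16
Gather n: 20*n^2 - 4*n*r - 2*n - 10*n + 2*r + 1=20*n^2 + n*(-4*r - 12) + 2*r + 1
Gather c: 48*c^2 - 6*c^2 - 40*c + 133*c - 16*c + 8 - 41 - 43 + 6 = 42*c^2 + 77*c - 70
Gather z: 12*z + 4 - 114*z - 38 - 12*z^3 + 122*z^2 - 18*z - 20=-12*z^3 + 122*z^2 - 120*z - 54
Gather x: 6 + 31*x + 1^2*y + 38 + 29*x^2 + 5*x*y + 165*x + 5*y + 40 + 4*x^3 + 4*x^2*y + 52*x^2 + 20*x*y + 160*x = 4*x^3 + x^2*(4*y + 81) + x*(25*y + 356) + 6*y + 84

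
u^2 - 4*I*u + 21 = (u - 7*I)*(u + 3*I)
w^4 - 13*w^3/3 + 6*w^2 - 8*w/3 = w*(w - 2)*(w - 4/3)*(w - 1)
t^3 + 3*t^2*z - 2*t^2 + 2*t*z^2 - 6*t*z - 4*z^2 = (t - 2)*(t + z)*(t + 2*z)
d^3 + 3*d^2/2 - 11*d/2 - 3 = (d - 2)*(d + 1/2)*(d + 3)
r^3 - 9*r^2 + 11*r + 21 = (r - 7)*(r - 3)*(r + 1)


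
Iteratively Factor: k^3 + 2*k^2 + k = (k)*(k^2 + 2*k + 1) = k*(k + 1)*(k + 1)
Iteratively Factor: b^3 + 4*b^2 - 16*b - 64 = (b + 4)*(b^2 - 16) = (b - 4)*(b + 4)*(b + 4)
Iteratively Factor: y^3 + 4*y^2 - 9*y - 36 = (y + 3)*(y^2 + y - 12) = (y + 3)*(y + 4)*(y - 3)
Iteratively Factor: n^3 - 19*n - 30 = (n + 3)*(n^2 - 3*n - 10) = (n - 5)*(n + 3)*(n + 2)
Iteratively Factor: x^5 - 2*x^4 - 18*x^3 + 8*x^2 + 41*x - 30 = (x + 2)*(x^4 - 4*x^3 - 10*x^2 + 28*x - 15) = (x - 1)*(x + 2)*(x^3 - 3*x^2 - 13*x + 15) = (x - 1)*(x + 2)*(x + 3)*(x^2 - 6*x + 5) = (x - 1)^2*(x + 2)*(x + 3)*(x - 5)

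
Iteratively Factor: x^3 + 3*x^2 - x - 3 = (x - 1)*(x^2 + 4*x + 3) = (x - 1)*(x + 3)*(x + 1)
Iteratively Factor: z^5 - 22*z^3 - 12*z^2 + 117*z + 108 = (z - 3)*(z^4 + 3*z^3 - 13*z^2 - 51*z - 36) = (z - 3)*(z + 3)*(z^3 - 13*z - 12) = (z - 3)*(z + 1)*(z + 3)*(z^2 - z - 12) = (z - 3)*(z + 1)*(z + 3)^2*(z - 4)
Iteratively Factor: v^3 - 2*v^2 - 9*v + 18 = (v - 3)*(v^2 + v - 6) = (v - 3)*(v + 3)*(v - 2)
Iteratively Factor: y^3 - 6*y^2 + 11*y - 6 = (y - 2)*(y^2 - 4*y + 3) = (y - 3)*(y - 2)*(y - 1)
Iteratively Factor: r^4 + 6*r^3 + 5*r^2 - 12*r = (r - 1)*(r^3 + 7*r^2 + 12*r) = (r - 1)*(r + 3)*(r^2 + 4*r) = r*(r - 1)*(r + 3)*(r + 4)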